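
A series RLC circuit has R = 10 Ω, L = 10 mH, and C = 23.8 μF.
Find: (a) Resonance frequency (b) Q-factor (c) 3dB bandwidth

Step 1 — Resonance condition Im(Z)=0 gives ω₀ = 1/√(LC).
Step 2 — ω₀ = 1/√(0.01·2.38e-05) = 2050 rad/s.
Step 3 — f₀ = ω₀/(2π) = 326.2 Hz.
Step 4 — Series Q: Q = ω₀L/R = 2050·0.01/10 = 2.05.
Step 5 — 3dB bandwidth: Δω = ω₀/Q = 1000 rad/s; BW = Δω/(2π) = 159.2 Hz.

(a) f₀ = 326.2 Hz  (b) Q = 2.05  (c) BW = 159.2 Hz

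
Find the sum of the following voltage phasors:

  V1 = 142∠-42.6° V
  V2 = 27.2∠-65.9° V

Step 1 — Convert each phasor to rectangular form:
  V1 = 142·(cos(-42.6°) + j·sin(-42.6°)) = 104.5 - j96.12 V
  V2 = 27.2·(cos(-65.9°) + j·sin(-65.9°)) = 11.11 - j24.83 V
Step 2 — Sum components: V_total = 115.6 - j120.9 V.
Step 3 — Convert to polar: |V_total| = 167.3 V, ∠V_total = -46.3°.

V_total = 167.3∠-46.3° V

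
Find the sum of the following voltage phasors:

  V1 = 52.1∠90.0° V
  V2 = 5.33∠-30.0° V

Step 1 — Convert each phasor to rectangular form:
  V1 = 52.1·(cos(90.0°) + j·sin(90.0°)) = 0 + j52.1 V
  V2 = 5.33·(cos(-30.0°) + j·sin(-30.0°)) = 4.616 - j2.665 V
Step 2 — Sum components: V_total = 4.616 + j49.44 V.
Step 3 — Convert to polar: |V_total| = 49.65 V, ∠V_total = 84.7°.

V_total = 49.65∠84.7° V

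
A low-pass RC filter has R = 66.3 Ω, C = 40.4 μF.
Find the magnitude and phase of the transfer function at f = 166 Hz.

Step 1 — Angular frequency: ω = 2π·166 = 1043 rad/s.
Step 2 — Transfer function: H(jω) = 1/(1 + jωRC).
Step 3 — Denominator: 1 + jωRC = 1 + j·1043·66.3·4.04e-05 = 1 + j2.794.
Step 4 — H = 0.1136 - j0.3173.
Step 5 — Magnitude: |H| = 0.337 (-9.4 dB); phase: φ = -70.3°.

|H| = 0.337 (-9.4 dB), φ = -70.3°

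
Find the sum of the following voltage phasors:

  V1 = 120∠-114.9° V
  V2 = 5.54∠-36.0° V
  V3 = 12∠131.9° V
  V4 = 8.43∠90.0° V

Step 1 — Convert each phasor to rectangular form:
  V1 = 120·(cos(-114.9°) + j·sin(-114.9°)) = -50.52 - j108.8 V
  V2 = 5.54·(cos(-36.0°) + j·sin(-36.0°)) = 4.482 - j3.256 V
  V3 = 12·(cos(131.9°) + j·sin(131.9°)) = -8.014 + j8.932 V
  V4 = 8.43·(cos(90.0°) + j·sin(90.0°)) = 0 + j8.43 V
Step 2 — Sum components: V_total = -54.06 - j94.74 V.
Step 3 — Convert to polar: |V_total| = 109.1 V, ∠V_total = -119.7°.

V_total = 109.1∠-119.7° V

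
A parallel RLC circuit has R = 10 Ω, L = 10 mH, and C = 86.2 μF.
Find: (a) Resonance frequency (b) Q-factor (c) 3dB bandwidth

Step 1 — Resonance: ω₀ = 1/√(LC) = 1/√(0.01·8.62e-05) = 1077 rad/s.
Step 2 — f₀ = ω₀/(2π) = 171.4 Hz.
Step 3 — Parallel Q: Q = R/(ω₀L) = 10/(1077·0.01) = 0.9284.
Step 4 — Bandwidth: Δω = ω₀/Q = 1160 rad/s; BW = Δω/(2π) = 184.6 Hz.

(a) f₀ = 171.4 Hz  (b) Q = 0.9284  (c) BW = 184.6 Hz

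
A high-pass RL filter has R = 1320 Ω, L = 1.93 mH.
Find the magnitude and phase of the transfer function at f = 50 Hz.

Step 1 — Angular frequency: ω = 2π·50 = 314.2 rad/s.
Step 2 — Transfer function: H(jω) = jωL/(R + jωL).
Step 3 — Numerator jωL = j·0.6063; denominator R + jωL = 1320 + j0.6063.
Step 4 — H = 2.11e-07 + j0.0004593.
Step 5 — Magnitude: |H| = 0.0004593 (-66.8 dB); phase: φ = 90.0°.

|H| = 0.0004593 (-66.8 dB), φ = 90.0°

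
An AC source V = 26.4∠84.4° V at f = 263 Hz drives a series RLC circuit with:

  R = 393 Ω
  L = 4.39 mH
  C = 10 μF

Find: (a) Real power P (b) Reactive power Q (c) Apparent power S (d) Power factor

Step 1 — Angular frequency: ω = 2π·f = 2π·263 = 1652 rad/s.
Step 2 — Component impedances:
  R: Z = R = 393 Ω
  L: Z = jωL = j·1652·0.00439 = 0 + j7.254 Ω
  C: Z = 1/(jωC) = -j/(ω·C) = 0 - j60.52 Ω
Step 3 — Series combination: Z_total = R + L + C = 393 - j53.26 Ω = 396.6∠-7.7° Ω.
Step 4 — Source phasor: V = 26.4∠84.4° V = 2.576 + j26.27 V.
Step 5 — Current: I = V / Z = -0.00246 + j0.06652 A = 0.06657∠92.1° A.
Step 6 — Complex power: S = V·I* = 1.741 - j0.236 VA.
Step 7 — Real power: P = Re(S) = 1.741 W.
Step 8 — Reactive power: Q = Im(S) = -0.236 VAR.
Step 9 — Apparent power: |S| = 1.757 VA.
Step 10 — Power factor: PF = P/|S| = 0.9909 (leading).

(a) P = 1.741 W  (b) Q = -0.236 VAR  (c) S = 1.757 VA  (d) PF = 0.9909 (leading)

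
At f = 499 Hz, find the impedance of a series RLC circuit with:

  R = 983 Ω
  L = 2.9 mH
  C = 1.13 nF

Step 1 — Angular frequency: ω = 2π·f = 2π·499 = 3135 rad/s.
Step 2 — Component impedances:
  R: Z = R = 983 Ω
  L: Z = jωL = j·3135·0.0029 = 0 + j9.092 Ω
  C: Z = 1/(jωC) = -j/(ω·C) = 0 - j2.823e+05 Ω
Step 3 — Series combination: Z_total = R + L + C = 983 - j2.822e+05 Ω = 2.822e+05∠-89.8° Ω.

Z = 983 - j2.822e+05 Ω = 2.822e+05∠-89.8° Ω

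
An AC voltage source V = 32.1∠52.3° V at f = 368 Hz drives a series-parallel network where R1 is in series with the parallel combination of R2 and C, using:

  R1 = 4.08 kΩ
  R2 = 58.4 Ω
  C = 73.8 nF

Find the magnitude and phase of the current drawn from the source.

Step 1 — Angular frequency: ω = 2π·f = 2π·368 = 2312 rad/s.
Step 2 — Component impedances:
  R1: Z = R = 4080 Ω
  R2: Z = R = 58.4 Ω
  C: Z = 1/(jωC) = -j/(ω·C) = 0 - j5860 Ω
Step 3 — Parallel branch: R2 || C = 1/(1/R2 + 1/C) = 58.39 - j0.5819 Ω.
Step 4 — Series with R1: Z_total = R1 + (R2 || C) = 4138 - j0.5819 Ω = 4138∠-0.0° Ω.
Step 5 — Source phasor: V = 32.1∠52.3° V = 19.63 + j25.4 V.
Step 6 — Ohm's law: I = V / Z_total = (19.63 + j25.4) / (4138 - j0.5819) = 0.004743 + j0.006138 A.
Step 7 — Convert to polar: |I| = 0.007757 A, ∠I = 52.3°.

I = 0.007757∠52.3° A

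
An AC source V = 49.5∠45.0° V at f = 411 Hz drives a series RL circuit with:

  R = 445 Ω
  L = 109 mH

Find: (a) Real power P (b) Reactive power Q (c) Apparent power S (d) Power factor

Step 1 — Angular frequency: ω = 2π·f = 2π·411 = 2582 rad/s.
Step 2 — Component impedances:
  R: Z = R = 445 Ω
  L: Z = jωL = j·2582·0.109 = 0 + j281.5 Ω
Step 3 — Series combination: Z_total = R + L = 445 + j281.5 Ω = 526.6∠32.3° Ω.
Step 4 — Source phasor: V = 49.5∠45.0° V = 35 + j35 V.
Step 5 — Current: I = V / Z = 0.09171 + j0.02064 A = 0.09401∠12.7° A.
Step 6 — Complex power: S = V·I* = 3.933 + j2.488 VA.
Step 7 — Real power: P = Re(S) = 3.933 W.
Step 8 — Reactive power: Q = Im(S) = 2.488 VAR.
Step 9 — Apparent power: |S| = 4.653 VA.
Step 10 — Power factor: PF = P/|S| = 0.8451 (lagging).

(a) P = 3.933 W  (b) Q = 2.488 VAR  (c) S = 4.653 VA  (d) PF = 0.8451 (lagging)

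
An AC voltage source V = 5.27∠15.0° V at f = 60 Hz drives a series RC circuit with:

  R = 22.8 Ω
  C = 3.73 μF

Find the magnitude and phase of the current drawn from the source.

Step 1 — Angular frequency: ω = 2π·f = 2π·60 = 377 rad/s.
Step 2 — Component impedances:
  R: Z = R = 22.8 Ω
  C: Z = 1/(jωC) = -j/(ω·C) = 0 - j711.1 Ω
Step 3 — Series combination: Z_total = R + C = 22.8 - j711.1 Ω = 711.5∠-88.2° Ω.
Step 4 — Source phasor: V = 5.27∠15.0° V = 5.09 + j1.364 V.
Step 5 — Ohm's law: I = V / Z_total = (5.09 + j1.364) / (22.8 - j711.1) = -0.001687 + j0.007212 A.
Step 6 — Convert to polar: |I| = 0.007407 A, ∠I = 103.2°.

I = 0.007407∠103.2° A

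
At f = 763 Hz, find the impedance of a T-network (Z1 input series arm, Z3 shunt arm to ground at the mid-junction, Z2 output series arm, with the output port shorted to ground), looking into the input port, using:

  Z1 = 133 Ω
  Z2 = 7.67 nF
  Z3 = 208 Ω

Step 1 — Angular frequency: ω = 2π·f = 2π·763 = 4794 rad/s.
Step 2 — Component impedances:
  Z1: Z = R = 133 Ω
  Z2: Z = 1/(jωC) = -j/(ω·C) = 0 - j2.72e+04 Ω
  Z3: Z = R = 208 Ω
Step 3 — With the output port shorted to ground, the output series arm Z2 runs from the junction to ground; the shunt arm Z3 also runs from the junction to ground. They appear in parallel: Z3 || Z2 = 208 - j1.591 Ω.
Step 4 — Series with input arm Z1: Z_in = Z1 + (Z3 || Z2) = 341 - j1.591 Ω = 341∠-0.3° Ω.

Z = 341 - j1.591 Ω = 341∠-0.3° Ω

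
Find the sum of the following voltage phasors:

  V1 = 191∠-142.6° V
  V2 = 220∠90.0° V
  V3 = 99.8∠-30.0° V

Step 1 — Convert each phasor to rectangular form:
  V1 = 191·(cos(-142.6°) + j·sin(-142.6°)) = -151.7 - j116 V
  V2 = 220·(cos(90.0°) + j·sin(90.0°)) = 0 + j220 V
  V3 = 99.8·(cos(-30.0°) + j·sin(-30.0°)) = 86.43 - j49.9 V
Step 2 — Sum components: V_total = -65.3 + j54.09 V.
Step 3 — Convert to polar: |V_total| = 84.8 V, ∠V_total = 140.4°.

V_total = 84.8∠140.4° V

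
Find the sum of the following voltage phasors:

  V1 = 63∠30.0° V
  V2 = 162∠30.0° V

Step 1 — Convert each phasor to rectangular form:
  V1 = 63·(cos(30.0°) + j·sin(30.0°)) = 54.56 + j31.5 V
  V2 = 162·(cos(30.0°) + j·sin(30.0°)) = 140.3 + j81 V
Step 2 — Sum components: V_total = 194.9 + j112.5 V.
Step 3 — Convert to polar: |V_total| = 225 V, ∠V_total = 30.0°.

V_total = 225∠30.0° V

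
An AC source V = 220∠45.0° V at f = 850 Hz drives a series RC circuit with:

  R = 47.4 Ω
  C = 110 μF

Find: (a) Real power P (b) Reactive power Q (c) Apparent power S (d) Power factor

Step 1 — Angular frequency: ω = 2π·f = 2π·850 = 5341 rad/s.
Step 2 — Component impedances:
  R: Z = R = 47.4 Ω
  C: Z = 1/(jωC) = -j/(ω·C) = 0 - j1.702 Ω
Step 3 — Series combination: Z_total = R + C = 47.4 - j1.702 Ω = 47.43∠-2.1° Ω.
Step 4 — Source phasor: V = 220∠45.0° V = 155.6 + j155.6 V.
Step 5 — Current: I = V / Z = 3.16 + j3.395 A = 4.638∠47.1° A.
Step 6 — Complex power: S = V·I* = 1020 - j36.62 VA.
Step 7 — Real power: P = Re(S) = 1020 W.
Step 8 — Reactive power: Q = Im(S) = -36.62 VAR.
Step 9 — Apparent power: |S| = 1020 VA.
Step 10 — Power factor: PF = P/|S| = 0.9994 (leading).

(a) P = 1020 W  (b) Q = -36.62 VAR  (c) S = 1020 VA  (d) PF = 0.9994 (leading)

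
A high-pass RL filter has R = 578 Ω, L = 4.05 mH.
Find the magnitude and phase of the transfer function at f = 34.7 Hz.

Step 1 — Angular frequency: ω = 2π·34.7 = 218 rad/s.
Step 2 — Transfer function: H(jω) = jωL/(R + jωL).
Step 3 — Numerator jωL = j·0.883; denominator R + jωL = 578 + j0.883.
Step 4 — H = 2.334e-06 + j0.001528.
Step 5 — Magnitude: |H| = 0.001528 (-56.3 dB); phase: φ = 89.9°.

|H| = 0.001528 (-56.3 dB), φ = 89.9°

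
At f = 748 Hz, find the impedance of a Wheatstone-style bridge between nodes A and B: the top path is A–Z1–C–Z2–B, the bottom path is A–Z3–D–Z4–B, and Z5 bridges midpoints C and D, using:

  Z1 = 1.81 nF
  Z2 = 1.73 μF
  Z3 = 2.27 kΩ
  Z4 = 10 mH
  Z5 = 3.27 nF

Step 1 — Angular frequency: ω = 2π·f = 2π·748 = 4700 rad/s.
Step 2 — Component impedances:
  Z1: Z = 1/(jωC) = -j/(ω·C) = 0 - j1.176e+05 Ω
  Z2: Z = 1/(jωC) = -j/(ω·C) = 0 - j123 Ω
  Z3: Z = R = 2270 Ω
  Z4: Z = jωL = j·4700·0.01 = 0 + j47 Ω
  Z5: Z = 1/(jωC) = -j/(ω·C) = 0 - j6.507e+04 Ω
Step 3 — Bridge requires nodal analysis (the Z5 bridge couples midpoints C and D, so the two paths cannot be reduced to a simple series/parallel combination). Setting node B to ground and injecting 1 A at node A, the 3-node admittance system at A, C, D solves to V_A = Z_AB = 2271 + j3.226 Ω = 2271∠0.1° Ω.

Z = 2271 + j3.226 Ω = 2271∠0.1° Ω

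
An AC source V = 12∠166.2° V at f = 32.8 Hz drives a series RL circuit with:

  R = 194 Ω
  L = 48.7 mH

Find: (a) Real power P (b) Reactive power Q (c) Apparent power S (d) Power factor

Step 1 — Angular frequency: ω = 2π·f = 2π·32.8 = 206.1 rad/s.
Step 2 — Component impedances:
  R: Z = R = 194 Ω
  L: Z = jωL = j·206.1·0.0487 = 0 + j10.04 Ω
Step 3 — Series combination: Z_total = R + L = 194 + j10.04 Ω = 194.3∠3.0° Ω.
Step 4 — Source phasor: V = 12∠166.2° V = -11.65 + j2.862 V.
Step 5 — Current: I = V / Z = -0.05915 + j0.01781 A = 0.06177∠163.2° A.
Step 6 — Complex power: S = V·I* = 0.7403 + j0.0383 VA.
Step 7 — Real power: P = Re(S) = 0.7403 W.
Step 8 — Reactive power: Q = Im(S) = 0.0383 VAR.
Step 9 — Apparent power: |S| = 0.7413 VA.
Step 10 — Power factor: PF = P/|S| = 0.9987 (lagging).

(a) P = 0.7403 W  (b) Q = 0.0383 VAR  (c) S = 0.7413 VA  (d) PF = 0.9987 (lagging)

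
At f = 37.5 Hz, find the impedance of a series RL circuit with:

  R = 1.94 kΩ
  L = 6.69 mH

Step 1 — Angular frequency: ω = 2π·f = 2π·37.5 = 235.6 rad/s.
Step 2 — Component impedances:
  R: Z = R = 1940 Ω
  L: Z = jωL = j·235.6·0.00669 = 0 + j1.576 Ω
Step 3 — Series combination: Z_total = R + L = 1940 + j1.576 Ω = 1940∠0.0° Ω.

Z = 1940 + j1.576 Ω = 1940∠0.0° Ω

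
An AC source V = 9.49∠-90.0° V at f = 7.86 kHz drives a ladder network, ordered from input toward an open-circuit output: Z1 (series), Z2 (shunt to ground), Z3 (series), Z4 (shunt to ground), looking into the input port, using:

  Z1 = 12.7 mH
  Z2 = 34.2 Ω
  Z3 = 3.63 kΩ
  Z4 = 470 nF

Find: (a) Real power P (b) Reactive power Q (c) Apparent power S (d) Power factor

Step 1 — Angular frequency: ω = 2π·f = 2π·7860 = 4.939e+04 rad/s.
Step 2 — Component impedances:
  Z1: Z = jωL = j·4.939e+04·0.0127 = 0 + j627.2 Ω
  Z2: Z = R = 34.2 Ω
  Z3: Z = R = 3630 Ω
  Z4: Z = 1/(jωC) = -j/(ω·C) = 0 - j43.08 Ω
Step 3 — Ladder network (open output): work backward from the far end, alternating series and parallel combinations. Z_in = 33.88 + j627.2 Ω = 628.1∠86.9° Ω.
Step 4 — Source phasor: V = 9.49∠-90.0° V = 0 - j9.49 V.
Step 5 — Current: I = V / Z = -0.01509 - j0.000815 A = 0.01511∠-176.9° A.
Step 6 — Complex power: S = V·I* = 0.007734 + j0.1432 VA.
Step 7 — Real power: P = Re(S) = 0.007734 W.
Step 8 — Reactive power: Q = Im(S) = 0.1432 VAR.
Step 9 — Apparent power: |S| = 0.1434 VA.
Step 10 — Power factor: PF = P/|S| = 0.05394 (lagging).

(a) P = 0.007734 W  (b) Q = 0.1432 VAR  (c) S = 0.1434 VA  (d) PF = 0.05394 (lagging)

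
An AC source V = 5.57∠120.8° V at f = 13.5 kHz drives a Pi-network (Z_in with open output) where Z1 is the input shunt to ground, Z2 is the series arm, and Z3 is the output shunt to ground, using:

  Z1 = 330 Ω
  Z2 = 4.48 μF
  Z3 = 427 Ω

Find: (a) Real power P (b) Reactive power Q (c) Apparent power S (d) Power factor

Step 1 — Angular frequency: ω = 2π·f = 2π·1.35e+04 = 8.482e+04 rad/s.
Step 2 — Component impedances:
  Z1: Z = R = 330 Ω
  Z2: Z = 1/(jωC) = -j/(ω·C) = 0 - j2.632 Ω
  Z3: Z = R = 427 Ω
Step 3 — With open output, the series arm Z2 and the output shunt Z3 appear in series to ground: Z2 + Z3 = 427 - j2.632 Ω.
Step 4 — Parallel with input shunt Z1: Z_in = Z1 || (Z2 + Z3) = 186.1 - j0.5001 Ω = 186.1∠-0.2° Ω.
Step 5 — Source phasor: V = 5.57∠120.8° V = -2.852 + j4.784 V.
Step 6 — Current: I = V / Z = -0.01539 + j0.02566 A = 0.02992∠121.0° A.
Step 7 — Complex power: S = V·I* = 0.1667 - j0.0004478 VA.
Step 8 — Real power: P = Re(S) = 0.1667 W.
Step 9 — Reactive power: Q = Im(S) = -0.0004478 VAR.
Step 10 — Apparent power: |S| = 0.1667 VA.
Step 11 — Power factor: PF = P/|S| = 1 (leading).

(a) P = 0.1667 W  (b) Q = -0.0004478 VAR  (c) S = 0.1667 VA  (d) PF = 1 (leading)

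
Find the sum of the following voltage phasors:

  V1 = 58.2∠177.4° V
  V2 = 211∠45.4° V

Step 1 — Convert each phasor to rectangular form:
  V1 = 58.2·(cos(177.4°) + j·sin(177.4°)) = -58.14 + j2.64 V
  V2 = 211·(cos(45.4°) + j·sin(45.4°)) = 148.2 + j150.2 V
Step 2 — Sum components: V_total = 90.01 + j152.9 V.
Step 3 — Convert to polar: |V_total| = 177.4 V, ∠V_total = 59.5°.

V_total = 177.4∠59.5° V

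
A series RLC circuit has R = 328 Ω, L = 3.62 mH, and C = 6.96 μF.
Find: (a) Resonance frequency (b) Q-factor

Step 1 — Resonance condition Im(Z)=0 gives ω₀ = 1/√(LC).
Step 2 — ω₀ = 1/√(0.00362·6.96e-06) = 6300 rad/s.
Step 3 — f₀ = ω₀/(2π) = 1003 Hz.
Step 4 — Series Q: Q = ω₀L/R = 6300·0.00362/328 = 0.06953.

(a) f₀ = 1003 Hz  (b) Q = 0.06953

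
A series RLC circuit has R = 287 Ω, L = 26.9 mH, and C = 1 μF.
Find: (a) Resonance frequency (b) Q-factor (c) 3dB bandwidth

Step 1 — Resonance: ω₀ = 1/√(LC) = 1/√(0.0269·1e-06) = 6097 rad/s.
Step 2 — f₀ = ω₀/(2π) = 970.4 Hz.
Step 3 — Series Q: Q = ω₀L/R = 6097·0.0269/287 = 0.5715.
Step 4 — Bandwidth: Δω = ω₀/Q = 1.067e+04 rad/s; BW = Δω/(2π) = 1698 Hz.

(a) f₀ = 970.4 Hz  (b) Q = 0.5715  (c) BW = 1698 Hz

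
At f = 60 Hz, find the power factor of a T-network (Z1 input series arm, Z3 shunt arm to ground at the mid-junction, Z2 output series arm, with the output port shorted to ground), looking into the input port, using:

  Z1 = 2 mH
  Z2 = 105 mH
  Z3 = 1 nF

Step 1 — Angular frequency: ω = 2π·f = 2π·60 = 377 rad/s.
Step 2 — Component impedances:
  Z1: Z = jωL = j·377·0.002 = 0 + j0.754 Ω
  Z2: Z = jωL = j·377·0.105 = 0 + j39.58 Ω
  Z3: Z = 1/(jωC) = -j/(ω·C) = 0 - j2.653e+06 Ω
Step 3 — With the output port shorted to ground, the output series arm Z2 runs from the junction to ground; the shunt arm Z3 also runs from the junction to ground. They appear in parallel: Z3 || Z2 = 0 + j39.58 Ω.
Step 4 — Series with input arm Z1: Z_in = Z1 + (Z3 || Z2) = 0 + j40.34 Ω = 40.34∠90.0° Ω.
Step 5 — Power factor: PF = cos(φ) = Re(Z)/|Z| = 0/40.34 = 0.
Step 6 — Type: Im(Z) = 40.34 ⇒ lagging (phase φ = 90.0°).

PF = 0 (lagging, φ = 90.0°)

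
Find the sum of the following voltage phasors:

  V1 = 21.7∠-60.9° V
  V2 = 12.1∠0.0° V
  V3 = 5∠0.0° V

Step 1 — Convert each phasor to rectangular form:
  V1 = 21.7·(cos(-60.9°) + j·sin(-60.9°)) = 10.55 - j18.96 V
  V2 = 12.1·(cos(0.0°) + j·sin(0.0°)) = 12.1 V
  V3 = 5·(cos(0.0°) + j·sin(0.0°)) = 5 V
Step 2 — Sum components: V_total = 27.65 - j18.96 V.
Step 3 — Convert to polar: |V_total| = 33.53 V, ∠V_total = -34.4°.

V_total = 33.53∠-34.4° V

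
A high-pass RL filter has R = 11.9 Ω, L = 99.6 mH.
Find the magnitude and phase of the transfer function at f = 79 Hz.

Step 1 — Angular frequency: ω = 2π·79 = 496.4 rad/s.
Step 2 — Transfer function: H(jω) = jωL/(R + jωL).
Step 3 — Numerator jωL = j·49.44; denominator R + jωL = 11.9 + j49.44.
Step 4 — H = 0.9452 + j0.2275.
Step 5 — Magnitude: |H| = 0.9722 (-0.2 dB); phase: φ = 13.5°.

|H| = 0.9722 (-0.2 dB), φ = 13.5°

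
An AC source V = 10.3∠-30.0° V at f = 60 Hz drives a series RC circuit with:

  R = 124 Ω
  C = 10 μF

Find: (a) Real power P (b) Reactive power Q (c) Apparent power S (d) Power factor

Step 1 — Angular frequency: ω = 2π·f = 2π·60 = 377 rad/s.
Step 2 — Component impedances:
  R: Z = R = 124 Ω
  C: Z = 1/(jωC) = -j/(ω·C) = 0 - j265.3 Ω
Step 3 — Series combination: Z_total = R + C = 124 - j265.3 Ω = 292.8∠-64.9° Ω.
Step 4 — Source phasor: V = 10.3∠-30.0° V = 8.92 - j5.15 V.
Step 5 — Current: I = V / Z = 0.02883 + j0.02015 A = 0.03518∠34.9° A.
Step 6 — Complex power: S = V·I* = 0.1534 - j0.3282 VA.
Step 7 — Real power: P = Re(S) = 0.1534 W.
Step 8 — Reactive power: Q = Im(S) = -0.3282 VAR.
Step 9 — Apparent power: |S| = 0.3623 VA.
Step 10 — Power factor: PF = P/|S| = 0.4235 (leading).

(a) P = 0.1534 W  (b) Q = -0.3282 VAR  (c) S = 0.3623 VA  (d) PF = 0.4235 (leading)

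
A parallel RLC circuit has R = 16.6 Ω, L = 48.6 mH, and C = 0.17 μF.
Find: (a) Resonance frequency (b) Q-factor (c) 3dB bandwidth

Step 1 — Resonance: ω₀ = 1/√(LC) = 1/√(0.0486·1.7e-07) = 1.1e+04 rad/s.
Step 2 — f₀ = ω₀/(2π) = 1751 Hz.
Step 3 — Parallel Q: Q = R/(ω₀L) = 16.6/(1.1e+04·0.0486) = 0.03105.
Step 4 — Bandwidth: Δω = ω₀/Q = 3.544e+05 rad/s; BW = Δω/(2π) = 5.64e+04 Hz.

(a) f₀ = 1751 Hz  (b) Q = 0.03105  (c) BW = 5.64e+04 Hz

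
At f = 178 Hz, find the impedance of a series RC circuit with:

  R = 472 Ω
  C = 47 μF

Step 1 — Angular frequency: ω = 2π·f = 2π·178 = 1118 rad/s.
Step 2 — Component impedances:
  R: Z = R = 472 Ω
  C: Z = 1/(jωC) = -j/(ω·C) = 0 - j19.02 Ω
Step 3 — Series combination: Z_total = R + C = 472 - j19.02 Ω = 472.4∠-2.3° Ω.

Z = 472 - j19.02 Ω = 472.4∠-2.3° Ω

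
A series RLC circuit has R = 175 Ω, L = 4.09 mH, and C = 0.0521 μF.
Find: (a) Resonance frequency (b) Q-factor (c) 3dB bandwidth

Step 1 — Resonance: ω₀ = 1/√(LC) = 1/√(0.00409·5.21e-08) = 6.85e+04 rad/s.
Step 2 — f₀ = ω₀/(2π) = 1.09e+04 Hz.
Step 3 — Series Q: Q = ω₀L/R = 6.85e+04·0.00409/175 = 1.601.
Step 4 — Bandwidth: Δω = ω₀/Q = 4.279e+04 rad/s; BW = Δω/(2π) = 6810 Hz.

(a) f₀ = 1.09e+04 Hz  (b) Q = 1.601  (c) BW = 6810 Hz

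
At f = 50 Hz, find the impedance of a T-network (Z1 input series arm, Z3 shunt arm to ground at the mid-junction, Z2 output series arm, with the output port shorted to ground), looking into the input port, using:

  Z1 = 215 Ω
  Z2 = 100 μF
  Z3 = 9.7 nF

Step 1 — Angular frequency: ω = 2π·f = 2π·50 = 314.2 rad/s.
Step 2 — Component impedances:
  Z1: Z = R = 215 Ω
  Z2: Z = 1/(jωC) = -j/(ω·C) = 0 - j31.83 Ω
  Z3: Z = 1/(jωC) = -j/(ω·C) = 0 - j3.282e+05 Ω
Step 3 — With the output port shorted to ground, the output series arm Z2 runs from the junction to ground; the shunt arm Z3 also runs from the junction to ground. They appear in parallel: Z3 || Z2 = 0 - j31.83 Ω.
Step 4 — Series with input arm Z1: Z_in = Z1 + (Z3 || Z2) = 215 - j31.83 Ω = 217.3∠-8.4° Ω.

Z = 215 - j31.83 Ω = 217.3∠-8.4° Ω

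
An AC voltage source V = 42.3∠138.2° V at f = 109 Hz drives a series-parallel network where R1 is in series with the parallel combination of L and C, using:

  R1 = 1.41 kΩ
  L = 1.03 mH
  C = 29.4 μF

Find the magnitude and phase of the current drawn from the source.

Step 1 — Angular frequency: ω = 2π·f = 2π·109 = 684.9 rad/s.
Step 2 — Component impedances:
  R1: Z = R = 1410 Ω
  L: Z = jωL = j·684.9·0.00103 = 0 + j0.7054 Ω
  C: Z = 1/(jωC) = -j/(ω·C) = 0 - j49.66 Ω
Step 3 — Parallel branch: L || C = 1/(1/L + 1/C) = 0 + j0.7156 Ω.
Step 4 — Series with R1: Z_total = R1 + (L || C) = 1410 + j0.7156 Ω = 1410∠0.0° Ω.
Step 5 — Source phasor: V = 42.3∠138.2° V = -31.53 + j28.19 V.
Step 6 — Ohm's law: I = V / Z_total = (-31.53 + j28.19) / (1410 + j0.7156) = -0.02235 + j0.02001 A.
Step 7 — Convert to polar: |I| = 0.03 A, ∠I = 138.2°.

I = 0.03∠138.2° A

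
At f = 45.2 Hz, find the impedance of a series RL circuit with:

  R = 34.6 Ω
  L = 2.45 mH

Step 1 — Angular frequency: ω = 2π·f = 2π·45.2 = 284 rad/s.
Step 2 — Component impedances:
  R: Z = R = 34.6 Ω
  L: Z = jωL = j·284·0.00245 = 0 + j0.6958 Ω
Step 3 — Series combination: Z_total = R + L = 34.6 + j0.6958 Ω = 34.61∠1.2° Ω.

Z = 34.6 + j0.6958 Ω = 34.61∠1.2° Ω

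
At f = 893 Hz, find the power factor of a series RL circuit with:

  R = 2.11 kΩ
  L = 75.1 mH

Step 1 — Angular frequency: ω = 2π·f = 2π·893 = 5611 rad/s.
Step 2 — Component impedances:
  R: Z = R = 2110 Ω
  L: Z = jωL = j·5611·0.0751 = 0 + j421.4 Ω
Step 3 — Series combination: Z_total = R + L = 2110 + j421.4 Ω = 2152∠11.3° Ω.
Step 4 — Power factor: PF = cos(φ) = Re(Z)/|Z| = 2110/2151.7 = 0.9806.
Step 5 — Type: Im(Z) = 421.4 ⇒ lagging (phase φ = 11.3°).

PF = 0.9806 (lagging, φ = 11.3°)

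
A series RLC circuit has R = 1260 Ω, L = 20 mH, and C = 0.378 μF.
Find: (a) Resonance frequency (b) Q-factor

Step 1 — Resonance condition Im(Z)=0 gives ω₀ = 1/√(LC).
Step 2 — ω₀ = 1/√(0.02·3.78e-07) = 1.15e+04 rad/s.
Step 3 — f₀ = ω₀/(2π) = 1830 Hz.
Step 4 — Series Q: Q = ω₀L/R = 1.15e+04·0.02/1260 = 0.1826.

(a) f₀ = 1830 Hz  (b) Q = 0.1826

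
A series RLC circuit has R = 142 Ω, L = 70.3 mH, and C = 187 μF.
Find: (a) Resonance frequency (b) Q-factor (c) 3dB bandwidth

Step 1 — Resonance: ω₀ = 1/√(LC) = 1/√(0.0703·0.000187) = 275.8 rad/s.
Step 2 — f₀ = ω₀/(2π) = 43.9 Hz.
Step 3 — Series Q: Q = ω₀L/R = 275.8·0.0703/142 = 0.1365.
Step 4 — Bandwidth: Δω = ω₀/Q = 2020 rad/s; BW = Δω/(2π) = 321.5 Hz.

(a) f₀ = 43.9 Hz  (b) Q = 0.1365  (c) BW = 321.5 Hz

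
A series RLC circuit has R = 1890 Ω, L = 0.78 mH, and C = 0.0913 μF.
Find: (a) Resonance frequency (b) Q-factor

Step 1 — Resonance condition Im(Z)=0 gives ω₀ = 1/√(LC).
Step 2 — ω₀ = 1/√(0.00078·9.13e-08) = 1.185e+05 rad/s.
Step 3 — f₀ = ω₀/(2π) = 1.886e+04 Hz.
Step 4 — Series Q: Q = ω₀L/R = 1.185e+05·0.00078/1890 = 0.0489.

(a) f₀ = 1.886e+04 Hz  (b) Q = 0.0489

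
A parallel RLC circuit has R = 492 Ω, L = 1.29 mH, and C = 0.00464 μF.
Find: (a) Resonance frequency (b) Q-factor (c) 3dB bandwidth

Step 1 — Resonance: ω₀ = 1/√(LC) = 1/√(0.00129·4.64e-09) = 4.087e+05 rad/s.
Step 2 — f₀ = ω₀/(2π) = 6.505e+04 Hz.
Step 3 — Parallel Q: Q = R/(ω₀L) = 492/(4.087e+05·0.00129) = 0.9331.
Step 4 — Bandwidth: Δω = ω₀/Q = 4.38e+05 rad/s; BW = Δω/(2π) = 6.972e+04 Hz.

(a) f₀ = 6.505e+04 Hz  (b) Q = 0.9331  (c) BW = 6.972e+04 Hz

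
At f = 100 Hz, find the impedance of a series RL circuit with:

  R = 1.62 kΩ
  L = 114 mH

Step 1 — Angular frequency: ω = 2π·f = 2π·100 = 628.3 rad/s.
Step 2 — Component impedances:
  R: Z = R = 1620 Ω
  L: Z = jωL = j·628.3·0.114 = 0 + j71.63 Ω
Step 3 — Series combination: Z_total = R + L = 1620 + j71.63 Ω = 1622∠2.5° Ω.

Z = 1620 + j71.63 Ω = 1622∠2.5° Ω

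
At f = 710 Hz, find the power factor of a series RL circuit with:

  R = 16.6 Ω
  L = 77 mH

Step 1 — Angular frequency: ω = 2π·f = 2π·710 = 4461 rad/s.
Step 2 — Component impedances:
  R: Z = R = 16.6 Ω
  L: Z = jωL = j·4461·0.077 = 0 + j343.5 Ω
Step 3 — Series combination: Z_total = R + L = 16.6 + j343.5 Ω = 343.9∠87.2° Ω.
Step 4 — Power factor: PF = cos(φ) = Re(Z)/|Z| = 16.6/343.9 = 0.04827.
Step 5 — Type: Im(Z) = 343.5 ⇒ lagging (phase φ = 87.2°).

PF = 0.04827 (lagging, φ = 87.2°)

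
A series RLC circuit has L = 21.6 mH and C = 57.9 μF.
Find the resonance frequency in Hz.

Step 1 — Resonance condition Im(Z)=0 gives ω₀ = 1/√(LC).
Step 2 — ω₀ = 1/√(0.0216·5.79e-05) = 894.2 rad/s.
Step 3 — f₀ = ω₀/(2π) = 142.3 Hz.

f₀ = 142.3 Hz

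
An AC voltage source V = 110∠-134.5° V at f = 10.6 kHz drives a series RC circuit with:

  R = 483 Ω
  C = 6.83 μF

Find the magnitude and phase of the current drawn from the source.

Step 1 — Angular frequency: ω = 2π·f = 2π·1.06e+04 = 6.66e+04 rad/s.
Step 2 — Component impedances:
  R: Z = R = 483 Ω
  C: Z = 1/(jωC) = -j/(ω·C) = 0 - j2.198 Ω
Step 3 — Series combination: Z_total = R + C = 483 - j2.198 Ω = 483∠-0.3° Ω.
Step 4 — Source phasor: V = 110∠-134.5° V = -77.1 - j78.46 V.
Step 5 — Ohm's law: I = V / Z_total = (-77.1 - j78.46) / (483 - j2.198) = -0.1589 - j0.1632 A.
Step 6 — Convert to polar: |I| = 0.2277 A, ∠I = -134.2°.

I = 0.2277∠-134.2° A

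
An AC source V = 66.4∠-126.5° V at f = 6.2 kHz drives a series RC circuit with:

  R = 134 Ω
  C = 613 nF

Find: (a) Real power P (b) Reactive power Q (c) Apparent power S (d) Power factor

Step 1 — Angular frequency: ω = 2π·f = 2π·6200 = 3.896e+04 rad/s.
Step 2 — Component impedances:
  R: Z = R = 134 Ω
  C: Z = 1/(jωC) = -j/(ω·C) = 0 - j41.88 Ω
Step 3 — Series combination: Z_total = R + C = 134 - j41.88 Ω = 140.4∠-17.4° Ω.
Step 4 — Source phasor: V = 66.4∠-126.5° V = -39.5 - j53.38 V.
Step 5 — Current: I = V / Z = -0.1551 - j0.4468 A = 0.473∠-109.1° A.
Step 6 — Complex power: S = V·I* = 29.98 - j9.368 VA.
Step 7 — Real power: P = Re(S) = 29.98 W.
Step 8 — Reactive power: Q = Im(S) = -9.368 VAR.
Step 9 — Apparent power: |S| = 31.4 VA.
Step 10 — Power factor: PF = P/|S| = 0.9545 (leading).

(a) P = 29.98 W  (b) Q = -9.368 VAR  (c) S = 31.4 VA  (d) PF = 0.9545 (leading)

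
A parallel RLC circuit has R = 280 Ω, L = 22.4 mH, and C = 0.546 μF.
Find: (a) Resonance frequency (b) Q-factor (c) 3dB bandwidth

Step 1 — Resonance: ω₀ = 1/√(LC) = 1/√(0.0224·5.46e-07) = 9042 rad/s.
Step 2 — f₀ = ω₀/(2π) = 1439 Hz.
Step 3 — Parallel Q: Q = R/(ω₀L) = 280/(9042·0.0224) = 1.382.
Step 4 — Bandwidth: Δω = ω₀/Q = 6541 rad/s; BW = Δω/(2π) = 1041 Hz.

(a) f₀ = 1439 Hz  (b) Q = 1.382  (c) BW = 1041 Hz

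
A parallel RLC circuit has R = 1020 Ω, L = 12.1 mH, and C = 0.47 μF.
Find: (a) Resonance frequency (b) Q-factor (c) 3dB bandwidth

Step 1 — Resonance: ω₀ = 1/√(LC) = 1/√(0.0121·4.7e-07) = 1.326e+04 rad/s.
Step 2 — f₀ = ω₀/(2π) = 2110 Hz.
Step 3 — Parallel Q: Q = R/(ω₀L) = 1020/(1.326e+04·0.0121) = 6.357.
Step 4 — Bandwidth: Δω = ω₀/Q = 2086 rad/s; BW = Δω/(2π) = 332 Hz.

(a) f₀ = 2110 Hz  (b) Q = 6.357  (c) BW = 332 Hz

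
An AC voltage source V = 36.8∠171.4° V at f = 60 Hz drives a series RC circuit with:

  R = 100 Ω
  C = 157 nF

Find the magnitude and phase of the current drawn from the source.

Step 1 — Angular frequency: ω = 2π·f = 2π·60 = 377 rad/s.
Step 2 — Component impedances:
  R: Z = R = 100 Ω
  C: Z = 1/(jωC) = -j/(ω·C) = 0 - j1.69e+04 Ω
Step 3 — Series combination: Z_total = R + C = 100 - j1.69e+04 Ω = 1.69e+04∠-89.7° Ω.
Step 4 — Source phasor: V = 36.8∠171.4° V = -36.39 + j5.503 V.
Step 5 — Ohm's law: I = V / Z_total = (-36.39 + j5.503) / (100 - j1.69e+04) = -0.0003384 - j0.002152 A.
Step 6 — Convert to polar: |I| = 0.002178 A, ∠I = -98.9°.

I = 0.002178∠-98.9° A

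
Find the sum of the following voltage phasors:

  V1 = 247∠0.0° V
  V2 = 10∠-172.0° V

Step 1 — Convert each phasor to rectangular form:
  V1 = 247·(cos(0.0°) + j·sin(0.0°)) = 247 V
  V2 = 10·(cos(-172.0°) + j·sin(-172.0°)) = -9.903 - j1.392 V
Step 2 — Sum components: V_total = 237.1 - j1.392 V.
Step 3 — Convert to polar: |V_total| = 237.1 V, ∠V_total = -0.3°.

V_total = 237.1∠-0.3° V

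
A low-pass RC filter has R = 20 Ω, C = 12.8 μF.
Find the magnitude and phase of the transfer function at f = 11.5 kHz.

Step 1 — Angular frequency: ω = 2π·1.15e+04 = 7.226e+04 rad/s.
Step 2 — Transfer function: H(jω) = 1/(1 + jωRC).
Step 3 — Denominator: 1 + jωRC = 1 + j·7.226e+04·20·1.28e-05 = 1 + j18.5.
Step 4 — H = 0.002914 - j0.0539.
Step 5 — Magnitude: |H| = 0.05398 (-25.4 dB); phase: φ = -86.9°.

|H| = 0.05398 (-25.4 dB), φ = -86.9°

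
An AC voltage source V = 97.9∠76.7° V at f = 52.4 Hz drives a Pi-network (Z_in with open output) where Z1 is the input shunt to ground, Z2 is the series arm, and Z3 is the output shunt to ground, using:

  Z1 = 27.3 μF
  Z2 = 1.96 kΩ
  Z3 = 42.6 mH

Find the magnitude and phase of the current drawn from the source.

Step 1 — Angular frequency: ω = 2π·f = 2π·52.4 = 329.2 rad/s.
Step 2 — Component impedances:
  Z1: Z = 1/(jωC) = -j/(ω·C) = 0 - j111.3 Ω
  Z2: Z = R = 1960 Ω
  Z3: Z = jωL = j·329.2·0.0426 = 0 + j14.03 Ω
Step 3 — With open output, the series arm Z2 and the output shunt Z3 appear in series to ground: Z2 + Z3 = 1960 + j14.03 Ω.
Step 4 — Parallel with input shunt Z1: Z_in = Z1 || (Z2 + Z3) = 6.3 - j110.9 Ω = 111.1∠-86.8° Ω.
Step 5 — Source phasor: V = 97.9∠76.7° V = 22.52 + j95.27 V.
Step 6 — Ohm's law: I = V / Z_total = (22.52 + j95.27) / (6.3 - j110.9) = -0.8445 + j0.251 A.
Step 7 — Convert to polar: |I| = 0.881 A, ∠I = 163.5°.

I = 0.881∠163.5° A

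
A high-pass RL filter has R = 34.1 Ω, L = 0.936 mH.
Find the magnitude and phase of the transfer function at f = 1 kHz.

Step 1 — Angular frequency: ω = 2π·1000 = 6283 rad/s.
Step 2 — Transfer function: H(jω) = jωL/(R + jωL).
Step 3 — Numerator jωL = j·5.881; denominator R + jωL = 34.1 + j5.881.
Step 4 — H = 0.02889 + j0.1675.
Step 5 — Magnitude: |H| = 0.17 (-15.4 dB); phase: φ = 80.2°.

|H| = 0.17 (-15.4 dB), φ = 80.2°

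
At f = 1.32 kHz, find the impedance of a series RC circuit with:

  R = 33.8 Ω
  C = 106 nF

Step 1 — Angular frequency: ω = 2π·f = 2π·1320 = 8294 rad/s.
Step 2 — Component impedances:
  R: Z = R = 33.8 Ω
  C: Z = 1/(jωC) = -j/(ω·C) = 0 - j1137 Ω
Step 3 — Series combination: Z_total = R + C = 33.8 - j1137 Ω = 1138∠-88.3° Ω.

Z = 33.8 - j1137 Ω = 1138∠-88.3° Ω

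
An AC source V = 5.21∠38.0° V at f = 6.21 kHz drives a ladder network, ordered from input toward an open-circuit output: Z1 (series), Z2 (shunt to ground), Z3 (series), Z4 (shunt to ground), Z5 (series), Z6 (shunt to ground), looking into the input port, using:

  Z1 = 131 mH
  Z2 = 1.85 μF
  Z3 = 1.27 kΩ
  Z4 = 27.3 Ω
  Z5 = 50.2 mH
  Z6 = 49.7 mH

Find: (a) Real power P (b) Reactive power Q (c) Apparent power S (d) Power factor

Step 1 — Angular frequency: ω = 2π·f = 2π·6210 = 3.902e+04 rad/s.
Step 2 — Component impedances:
  Z1: Z = jωL = j·3.902e+04·0.131 = 0 + j5111 Ω
  Z2: Z = 1/(jωC) = -j/(ω·C) = 0 - j13.85 Ω
  Z3: Z = R = 1270 Ω
  Z4: Z = R = 27.3 Ω
  Z5: Z = jωL = j·3.902e+04·0.0502 = 0 + j1959 Ω
  Z6: Z = jωL = j·3.902e+04·0.0497 = 0 + j1939 Ω
Step 3 — Ladder network (open output): work backward from the far end, alternating series and parallel combinations. Z_in = 0.1479 + j5098 Ω = 5098∠90.0° Ω.
Step 4 — Source phasor: V = 5.21∠38.0° V = 4.106 + j3.208 V.
Step 5 — Current: I = V / Z = 0.0006293 - j0.0008054 A = 0.001022∠-52.0° A.
Step 6 — Complex power: S = V·I* = 1.545e-07 + j0.005325 VA.
Step 7 — Real power: P = Re(S) = 1.545e-07 W.
Step 8 — Reactive power: Q = Im(S) = 0.005325 VAR.
Step 9 — Apparent power: |S| = 0.005325 VA.
Step 10 — Power factor: PF = P/|S| = 2.902e-05 (lagging).

(a) P = 1.545e-07 W  (b) Q = 0.005325 VAR  (c) S = 0.005325 VA  (d) PF = 2.902e-05 (lagging)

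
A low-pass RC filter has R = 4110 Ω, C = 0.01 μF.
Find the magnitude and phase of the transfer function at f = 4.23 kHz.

Step 1 — Angular frequency: ω = 2π·4230 = 2.658e+04 rad/s.
Step 2 — Transfer function: H(jω) = 1/(1 + jωRC).
Step 3 — Denominator: 1 + jωRC = 1 + j·2.658e+04·4110·1e-08 = 1 + j1.092.
Step 4 — H = 0.4559 - j0.4981.
Step 5 — Magnitude: |H| = 0.6752 (-3.4 dB); phase: φ = -47.5°.

|H| = 0.6752 (-3.4 dB), φ = -47.5°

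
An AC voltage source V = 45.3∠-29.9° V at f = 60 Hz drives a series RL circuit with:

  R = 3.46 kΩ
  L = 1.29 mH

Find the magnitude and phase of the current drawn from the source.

Step 1 — Angular frequency: ω = 2π·f = 2π·60 = 377 rad/s.
Step 2 — Component impedances:
  R: Z = R = 3460 Ω
  L: Z = jωL = j·377·0.00129 = 0 + j0.4863 Ω
Step 3 — Series combination: Z_total = R + L = 3460 + j0.4863 Ω = 3460∠0.0° Ω.
Step 4 — Source phasor: V = 45.3∠-29.9° V = 39.27 - j22.58 V.
Step 5 — Ohm's law: I = V / Z_total = (39.27 - j22.58) / (3460 + j0.4863) = 0.01135 - j0.006528 A.
Step 6 — Convert to polar: |I| = 0.01309 A, ∠I = -29.9°.

I = 0.01309∠-29.9° A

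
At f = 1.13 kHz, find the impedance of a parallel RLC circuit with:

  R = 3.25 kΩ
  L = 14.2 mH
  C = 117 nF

Step 1 — Angular frequency: ω = 2π·f = 2π·1130 = 7100 rad/s.
Step 2 — Component impedances:
  R: Z = R = 3250 Ω
  L: Z = jωL = j·7100·0.0142 = 0 + j100.8 Ω
  C: Z = 1/(jωC) = -j/(ω·C) = 0 - j1204 Ω
Step 3 — Parallel combination: 1/Z_total = 1/R + 1/L + 1/C; Z_total = 3.721 + j109.9 Ω = 110∠88.1° Ω.

Z = 3.721 + j109.9 Ω = 110∠88.1° Ω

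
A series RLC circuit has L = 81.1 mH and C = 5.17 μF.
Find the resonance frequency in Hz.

Step 1 — Resonance condition Im(Z)=0 gives ω₀ = 1/√(LC).
Step 2 — ω₀ = 1/√(0.0811·5.17e-06) = 1544 rad/s.
Step 3 — f₀ = ω₀/(2π) = 245.8 Hz.

f₀ = 245.8 Hz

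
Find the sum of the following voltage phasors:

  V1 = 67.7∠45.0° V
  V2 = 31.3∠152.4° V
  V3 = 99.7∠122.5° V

Step 1 — Convert each phasor to rectangular form:
  V1 = 67.7·(cos(45.0°) + j·sin(45.0°)) = 47.87 + j47.87 V
  V2 = 31.3·(cos(152.4°) + j·sin(152.4°)) = -27.74 + j14.5 V
  V3 = 99.7·(cos(122.5°) + j·sin(122.5°)) = -53.57 + j84.09 V
Step 2 — Sum components: V_total = -33.44 + j146.5 V.
Step 3 — Convert to polar: |V_total| = 150.2 V, ∠V_total = 102.9°.

V_total = 150.2∠102.9° V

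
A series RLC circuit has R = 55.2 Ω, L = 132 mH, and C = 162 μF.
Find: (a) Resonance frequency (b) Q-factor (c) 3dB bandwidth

Step 1 — Resonance condition Im(Z)=0 gives ω₀ = 1/√(LC).
Step 2 — ω₀ = 1/√(0.132·0.000162) = 216.2 rad/s.
Step 3 — f₀ = ω₀/(2π) = 34.42 Hz.
Step 4 — Series Q: Q = ω₀L/R = 216.2·0.132/55.2 = 0.5171.
Step 5 — 3dB bandwidth: Δω = ω₀/Q = 418.2 rad/s; BW = Δω/(2π) = 66.56 Hz.

(a) f₀ = 34.42 Hz  (b) Q = 0.5171  (c) BW = 66.56 Hz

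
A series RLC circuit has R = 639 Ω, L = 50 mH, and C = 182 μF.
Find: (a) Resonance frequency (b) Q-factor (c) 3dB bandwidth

Step 1 — Resonance: ω₀ = 1/√(LC) = 1/√(0.05·0.000182) = 331.5 rad/s.
Step 2 — f₀ = ω₀/(2π) = 52.76 Hz.
Step 3 — Series Q: Q = ω₀L/R = 331.5·0.05/639 = 0.02594.
Step 4 — Bandwidth: Δω = ω₀/Q = 1.278e+04 rad/s; BW = Δω/(2π) = 2034 Hz.

(a) f₀ = 52.76 Hz  (b) Q = 0.02594  (c) BW = 2034 Hz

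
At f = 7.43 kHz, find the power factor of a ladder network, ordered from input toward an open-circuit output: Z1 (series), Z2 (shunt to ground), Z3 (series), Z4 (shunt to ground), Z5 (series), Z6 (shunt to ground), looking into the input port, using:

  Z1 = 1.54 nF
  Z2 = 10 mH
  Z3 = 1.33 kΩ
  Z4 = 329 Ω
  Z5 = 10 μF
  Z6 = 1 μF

Step 1 — Angular frequency: ω = 2π·f = 2π·7430 = 4.668e+04 rad/s.
Step 2 — Component impedances:
  Z1: Z = 1/(jωC) = -j/(ω·C) = 0 - j1.391e+04 Ω
  Z2: Z = jωL = j·4.668e+04·0.01 = 0 + j466.8 Ω
  Z3: Z = R = 1330 Ω
  Z4: Z = R = 329 Ω
  Z5: Z = 1/(jωC) = -j/(ω·C) = 0 - j2.142 Ω
  Z6: Z = 1/(jωC) = -j/(ω·C) = 0 - j21.42 Ω
Step 3 — Ladder network (open output): work backward from the far end, alternating series and parallel combinations. Z_in = 147.3 - j1.349e+04 Ω = 1.349e+04∠-89.4° Ω.
Step 4 — Power factor: PF = cos(φ) = Re(Z)/|Z| = 147.3/1.349e+04 = 0.01092.
Step 5 — Type: Im(Z) = -1.349e+04 ⇒ leading (phase φ = -89.4°).

PF = 0.01092 (leading, φ = -89.4°)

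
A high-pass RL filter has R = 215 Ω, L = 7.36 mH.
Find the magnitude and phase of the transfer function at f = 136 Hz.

Step 1 — Angular frequency: ω = 2π·136 = 854.5 rad/s.
Step 2 — Transfer function: H(jω) = jωL/(R + jωL).
Step 3 — Numerator jωL = j·6.289; denominator R + jωL = 215 + j6.289.
Step 4 — H = 0.000855 + j0.02923.
Step 5 — Magnitude: |H| = 0.02924 (-30.7 dB); phase: φ = 88.3°.

|H| = 0.02924 (-30.7 dB), φ = 88.3°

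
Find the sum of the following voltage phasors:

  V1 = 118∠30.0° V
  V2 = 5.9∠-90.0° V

Step 1 — Convert each phasor to rectangular form:
  V1 = 118·(cos(30.0°) + j·sin(30.0°)) = 102.2 + j59 V
  V2 = 5.9·(cos(-90.0°) + j·sin(-90.0°)) = 0 - j5.9 V
Step 2 — Sum components: V_total = 102.2 + j53.1 V.
Step 3 — Convert to polar: |V_total| = 115.2 V, ∠V_total = 27.5°.

V_total = 115.2∠27.5° V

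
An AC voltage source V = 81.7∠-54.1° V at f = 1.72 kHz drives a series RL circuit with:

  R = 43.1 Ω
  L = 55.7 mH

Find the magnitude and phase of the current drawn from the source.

Step 1 — Angular frequency: ω = 2π·f = 2π·1720 = 1.081e+04 rad/s.
Step 2 — Component impedances:
  R: Z = R = 43.1 Ω
  L: Z = jωL = j·1.081e+04·0.0557 = 0 + j602 Ω
Step 3 — Series combination: Z_total = R + L = 43.1 + j602 Ω = 603.5∠85.9° Ω.
Step 4 — Source phasor: V = 81.7∠-54.1° V = 47.91 - j66.18 V.
Step 5 — Ohm's law: I = V / Z_total = (47.91 - j66.18) / (43.1 + j602) = -0.1037 - j0.08701 A.
Step 6 — Convert to polar: |I| = 0.1354 A, ∠I = -140.0°.

I = 0.1354∠-140.0° A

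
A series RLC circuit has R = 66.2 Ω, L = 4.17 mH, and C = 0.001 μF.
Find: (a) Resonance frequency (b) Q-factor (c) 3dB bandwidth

Step 1 — Resonance: ω₀ = 1/√(LC) = 1/√(0.00417·1e-09) = 4.897e+05 rad/s.
Step 2 — f₀ = ω₀/(2π) = 7.794e+04 Hz.
Step 3 — Series Q: Q = ω₀L/R = 4.897e+05·0.00417/66.2 = 30.85.
Step 4 — Bandwidth: Δω = ω₀/Q = 1.588e+04 rad/s; BW = Δω/(2π) = 2527 Hz.

(a) f₀ = 7.794e+04 Hz  (b) Q = 30.85  (c) BW = 2527 Hz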